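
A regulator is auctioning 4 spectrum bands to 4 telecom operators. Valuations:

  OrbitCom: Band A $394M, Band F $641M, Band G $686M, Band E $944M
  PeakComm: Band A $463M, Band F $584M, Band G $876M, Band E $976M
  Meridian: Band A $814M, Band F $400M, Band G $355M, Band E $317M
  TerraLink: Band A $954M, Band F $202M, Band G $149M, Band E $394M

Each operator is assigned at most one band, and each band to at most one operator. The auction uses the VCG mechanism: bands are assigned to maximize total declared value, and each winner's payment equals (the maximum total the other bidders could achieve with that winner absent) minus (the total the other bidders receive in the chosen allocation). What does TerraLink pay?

Efficient allocation: OrbitCom→Band E ($944M), PeakComm→Band G ($876M), Meridian→Band F ($400M), TerraLink→Band A ($954M); total welfare W = $3174M.
TerraLink receives Band A at value $954M, so the others get W − 954 = $2220M.
Without TerraLink: best allocation of the remaining 3 bidders over all 4 bands is OrbitCom→Band E ($944M), PeakComm→Band G ($876M), Meridian→Band A ($814M), total $2634M.
VCG payment = (others' best without TerraLink) − (others' welfare with TerraLink) = 2634 − 2220 = $414M.

TerraLink pays $414M.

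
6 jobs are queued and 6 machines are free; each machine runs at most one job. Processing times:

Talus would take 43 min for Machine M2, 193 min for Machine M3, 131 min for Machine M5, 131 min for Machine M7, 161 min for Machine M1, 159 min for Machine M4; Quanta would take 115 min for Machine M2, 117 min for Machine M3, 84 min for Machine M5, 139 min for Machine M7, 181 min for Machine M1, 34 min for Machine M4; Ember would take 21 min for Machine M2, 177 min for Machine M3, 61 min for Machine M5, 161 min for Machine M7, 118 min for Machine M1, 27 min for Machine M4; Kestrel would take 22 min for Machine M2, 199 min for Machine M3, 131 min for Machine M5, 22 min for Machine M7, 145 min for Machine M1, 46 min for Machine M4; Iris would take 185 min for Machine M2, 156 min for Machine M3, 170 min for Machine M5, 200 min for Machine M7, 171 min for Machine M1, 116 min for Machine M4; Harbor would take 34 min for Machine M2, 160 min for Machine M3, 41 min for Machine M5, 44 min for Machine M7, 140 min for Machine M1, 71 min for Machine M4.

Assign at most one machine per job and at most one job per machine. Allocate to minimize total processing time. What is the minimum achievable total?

Optimal: Talus→Machine M2 (43 min), Quanta→Machine M4 (34 min), Ember→Machine M1 (118 min), Kestrel→Machine M7 (22 min), Iris→Machine M3 (156 min), Harbor→Machine M5 (41 min) — total 43+34+118+22+156+41 = 414 min.
Column-greedy (each machine in turn goes to its cheapest remaining job) gives 478 min, worse by 64.
Next-best assignment: Talus→Machine M2, Quanta→Machine M3, Ember→Machine M4, Kestrel→Machine M7, Iris→Machine M1, Harbor→Machine M5 = 421 min.

Min total: 414 min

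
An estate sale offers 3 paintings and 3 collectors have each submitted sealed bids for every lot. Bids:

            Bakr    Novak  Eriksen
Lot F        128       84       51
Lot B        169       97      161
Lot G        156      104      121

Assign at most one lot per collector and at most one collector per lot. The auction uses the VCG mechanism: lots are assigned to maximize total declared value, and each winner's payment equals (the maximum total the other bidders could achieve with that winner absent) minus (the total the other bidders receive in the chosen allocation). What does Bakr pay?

Efficient allocation: Bakr→Lot G ($156), Novak→Lot F ($84), Eriksen→Lot B ($161); total welfare W = $401.
Bakr receives Lot G at value $156, so the others get W − 156 = $245.
Without Bakr: best allocation of the remaining 2 bidders over all 3 lots is Novak→Lot G ($104), Eriksen→Lot B ($161), total $265.
VCG payment = (others' best without Bakr) − (others' welfare with Bakr) = 265 − 245 = $20.

Bakr pays $20.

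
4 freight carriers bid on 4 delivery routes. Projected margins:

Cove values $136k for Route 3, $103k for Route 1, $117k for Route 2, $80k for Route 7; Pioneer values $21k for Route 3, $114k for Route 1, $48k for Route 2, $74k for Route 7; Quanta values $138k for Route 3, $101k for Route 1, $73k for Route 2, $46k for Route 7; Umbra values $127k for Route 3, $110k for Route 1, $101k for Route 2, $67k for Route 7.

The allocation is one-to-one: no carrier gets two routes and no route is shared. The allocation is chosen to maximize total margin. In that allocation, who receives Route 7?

Optimal: Cove→Route 2 ($117k), Pioneer→Route 7 ($74k), Quanta→Route 3 ($138k), Umbra→Route 1 ($110k) — total 117+74+138+110 = $439k.
Max-entry greedy (repeatedly take the single best remaining cell) gives $436k, worse by 3.
Next-best assignment: Cove→Route 2, Pioneer→Route 1, Quanta→Route 3, Umbra→Route 7 = $436k.
Swapping Cove↔Pioneer (Cove→Route 7 $80k, Pioneer→Route 2 $48k) loses 63.
Pioneer's own top route is Route 1 ($114k), but forcing Pioneer→Route 1 and reassigning the rest optimally gives only $436k — worse by 3.

Pioneer receives Route 7.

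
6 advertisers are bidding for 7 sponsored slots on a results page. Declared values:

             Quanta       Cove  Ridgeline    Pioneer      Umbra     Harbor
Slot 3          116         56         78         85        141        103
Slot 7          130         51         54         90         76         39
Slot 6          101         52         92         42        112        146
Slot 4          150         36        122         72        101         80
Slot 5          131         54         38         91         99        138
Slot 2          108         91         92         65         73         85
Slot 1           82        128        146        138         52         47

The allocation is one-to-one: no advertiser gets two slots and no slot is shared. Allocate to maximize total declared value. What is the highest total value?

This is a one-to-one assignment (maximum-weight bipartite matching).
Optimal: Quanta→Slot 5 ($131), Cove→Slot 2 ($91), Ridgeline→Slot 4 ($122), Pioneer→Slot 1 ($138), Umbra→Slot 3 ($141), Harbor→Slot 6 ($146) — total 131+91+122+138+141+146 = $769.
Column-greedy (each slot in turn goes to its best remaining advertiser) gives $721, worse by 48.
Next-best assignment: Quanta→Slot 7, Cove→Slot 2, Ridgeline→Slot 4, Pioneer→Slot 1, Umbra→Slot 3, Harbor→Slot 6 = $768.
Every other assignment is strictly worse.

Maximum total: $769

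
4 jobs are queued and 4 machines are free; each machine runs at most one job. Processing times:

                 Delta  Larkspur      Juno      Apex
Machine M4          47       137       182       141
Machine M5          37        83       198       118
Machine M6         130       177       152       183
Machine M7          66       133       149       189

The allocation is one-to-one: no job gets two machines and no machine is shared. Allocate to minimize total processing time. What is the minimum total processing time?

Minimum total: 442 min

Optimal: Delta→Machine M7 (66 min), Larkspur→Machine M5 (83 min), Juno→Machine M6 (152 min), Apex→Machine M4 (141 min) — total 66+83+152+141 = 442 min.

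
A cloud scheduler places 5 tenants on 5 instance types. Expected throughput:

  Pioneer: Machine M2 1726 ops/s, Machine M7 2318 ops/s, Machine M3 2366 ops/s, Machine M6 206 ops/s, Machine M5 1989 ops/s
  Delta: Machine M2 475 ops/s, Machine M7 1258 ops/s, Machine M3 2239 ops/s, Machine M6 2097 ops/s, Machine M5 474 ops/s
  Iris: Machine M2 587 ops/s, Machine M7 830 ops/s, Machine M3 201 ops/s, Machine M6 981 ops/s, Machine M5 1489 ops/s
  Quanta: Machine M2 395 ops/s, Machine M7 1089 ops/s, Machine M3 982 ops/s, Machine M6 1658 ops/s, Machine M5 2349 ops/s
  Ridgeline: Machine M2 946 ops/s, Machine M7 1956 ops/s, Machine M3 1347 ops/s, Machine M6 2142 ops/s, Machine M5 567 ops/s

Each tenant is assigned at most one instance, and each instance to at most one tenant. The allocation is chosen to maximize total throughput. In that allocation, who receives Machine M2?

Iris receives Machine M2.

This is a one-to-one assignment (maximum-weight bipartite matching).
Optimal: Pioneer→Machine M7 (2318 ops/s), Delta→Machine M3 (2239 ops/s), Iris→Machine M2 (587 ops/s), Quanta→Machine M5 (2349 ops/s), Ridgeline→Machine M6 (2142 ops/s) — total 2318+2239+587+2349+2142 = 9635 ops/s.
Column-greedy (each instance in turn goes to its best remaining tenant) gives 9068 ops/s, worse by 567.
Next-best assignment: Pioneer→Machine M3, Delta→Machine M6, Iris→Machine M2, Quanta→Machine M5, Ridgeline→Machine M7 = 9355 ops/s.
Iris's own top instance is Machine M5 (1489 ops/s), but forcing Iris→Machine M5 and reassigning the rest optimally gives only 9068 ops/s — worse by 567.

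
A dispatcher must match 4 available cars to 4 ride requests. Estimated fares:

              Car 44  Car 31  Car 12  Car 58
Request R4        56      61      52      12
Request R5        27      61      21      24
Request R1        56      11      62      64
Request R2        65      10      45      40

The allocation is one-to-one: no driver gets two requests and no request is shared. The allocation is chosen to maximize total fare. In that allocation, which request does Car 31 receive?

Optimal: Car 44→Request R2 ($65), Car 31→Request R5 ($61), Car 12→Request R4 ($52), Car 58→Request R1 ($64) — total 65+61+52+64 = $242.
Next-best assignment: Car 44→Request R4, Car 31→Request R5, Car 12→Request R2, Car 58→Request R1 = $226.
Car 31's own top request is Request R4 ($61), but forcing Car 31→Request R4 and reassigning the rest optimally gives only $212 — worse by 30.

Car 31 receives Request R5.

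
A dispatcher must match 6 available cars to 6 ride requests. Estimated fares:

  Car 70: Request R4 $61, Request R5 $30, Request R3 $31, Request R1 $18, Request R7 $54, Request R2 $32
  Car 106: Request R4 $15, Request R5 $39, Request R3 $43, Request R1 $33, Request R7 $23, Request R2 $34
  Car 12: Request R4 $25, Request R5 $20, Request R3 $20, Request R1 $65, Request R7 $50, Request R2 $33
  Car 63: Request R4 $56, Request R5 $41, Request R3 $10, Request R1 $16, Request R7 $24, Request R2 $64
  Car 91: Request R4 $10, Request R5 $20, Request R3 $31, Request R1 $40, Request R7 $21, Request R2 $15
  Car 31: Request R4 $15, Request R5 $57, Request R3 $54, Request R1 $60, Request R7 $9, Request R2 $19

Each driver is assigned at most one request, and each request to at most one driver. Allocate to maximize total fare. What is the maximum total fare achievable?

Max total: $315

Optimal: Car 70→Request R4 ($61), Car 106→Request R3 ($43), Car 12→Request R7 ($50), Car 63→Request R2 ($64), Car 91→Request R1 ($40), Car 31→Request R5 ($57) — total 61+43+50+64+40+57 = $315.
Row-greedy (each driver in turn takes its best remaining request) gives $311, worse by 4.
Next-best assignment: Car 70→Request R4, Car 106→Request R3, Car 12→Request R1, Car 63→Request R2, Car 91→Request R7, Car 31→Request R5 = $311.
No other one-to-one assignment exceeds $315.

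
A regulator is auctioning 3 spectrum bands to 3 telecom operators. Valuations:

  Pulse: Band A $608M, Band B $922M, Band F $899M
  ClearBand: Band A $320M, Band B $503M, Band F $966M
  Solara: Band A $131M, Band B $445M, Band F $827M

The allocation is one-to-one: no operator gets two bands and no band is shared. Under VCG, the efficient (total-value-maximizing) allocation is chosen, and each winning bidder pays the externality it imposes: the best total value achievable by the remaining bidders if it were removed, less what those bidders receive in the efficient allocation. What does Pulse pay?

Pulse pays $264M.

Efficient allocation: Pulse→Band B ($922M), ClearBand→Band A ($320M), Solara→Band F ($827M); total welfare W = $2069M.
Pulse receives Band B at value $922M, so the others get W − 922 = $1147M.
Without Pulse: best allocation of the remaining 2 bidders over all 3 bands is ClearBand→Band F ($966M), Solara→Band B ($445M), total $1411M.
VCG payment = (others' best without Pulse) − (others' welfare with Pulse) = 1411 − 1147 = $264M.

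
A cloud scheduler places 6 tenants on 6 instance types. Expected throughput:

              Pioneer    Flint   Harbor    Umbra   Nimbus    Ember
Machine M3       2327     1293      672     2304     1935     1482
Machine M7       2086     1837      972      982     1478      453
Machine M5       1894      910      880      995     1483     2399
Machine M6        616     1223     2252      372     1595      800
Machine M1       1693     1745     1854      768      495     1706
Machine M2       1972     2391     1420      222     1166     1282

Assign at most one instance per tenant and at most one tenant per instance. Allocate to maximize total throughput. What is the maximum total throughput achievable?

This is the linear assignment problem.
Optimal: Pioneer→Machine M7 (2086 ops/s), Flint→Machine M2 (2391 ops/s), Harbor→Machine M1 (1854 ops/s), Umbra→Machine M3 (2304 ops/s), Nimbus→Machine M6 (1595 ops/s), Ember→Machine M5 (2399 ops/s) — total 2086+2391+1854+2304+1595+2399 = 12629 ops/s.
Max-entry greedy (repeatedly take the single best remaining cell) gives 11615 ops/s, worse by 1014.
Swapping Flint↔Nimbus (Flint→Machine M6 1223 ops/s, Nimbus→Machine M2 1166 ops/s) loses 1597.

Maximum total: 12629 ops/s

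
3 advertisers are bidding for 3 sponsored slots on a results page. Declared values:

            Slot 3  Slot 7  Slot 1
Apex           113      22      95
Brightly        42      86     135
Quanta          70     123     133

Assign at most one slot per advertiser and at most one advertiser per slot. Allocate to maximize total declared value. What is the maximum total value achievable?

Optimal: Apex→Slot 3 ($113), Brightly→Slot 1 ($135), Quanta→Slot 7 ($123) — total 113+135+123 = $371.

Maximum total: $371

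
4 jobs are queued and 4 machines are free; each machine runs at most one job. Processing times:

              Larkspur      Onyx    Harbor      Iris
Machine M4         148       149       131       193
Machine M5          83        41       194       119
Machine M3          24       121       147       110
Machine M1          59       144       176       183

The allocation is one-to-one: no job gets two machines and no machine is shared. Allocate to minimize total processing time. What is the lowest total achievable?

Minimum total: 341 min

Treat this as an assignment problem: match each job to one machine.
Optimal: Larkspur→Machine M1 (59 min), Onyx→Machine M5 (41 min), Harbor→Machine M4 (131 min), Iris→Machine M3 (110 min) — total 59+41+131+110 = 341 min.
Row-greedy (each job in turn takes its cheapest remaining machine) gives 379 min, worse by 38.
Next-best assignment: Larkspur→Machine M3, Onyx→Machine M5, Harbor→Machine M4, Iris→Machine M1 = 379 min.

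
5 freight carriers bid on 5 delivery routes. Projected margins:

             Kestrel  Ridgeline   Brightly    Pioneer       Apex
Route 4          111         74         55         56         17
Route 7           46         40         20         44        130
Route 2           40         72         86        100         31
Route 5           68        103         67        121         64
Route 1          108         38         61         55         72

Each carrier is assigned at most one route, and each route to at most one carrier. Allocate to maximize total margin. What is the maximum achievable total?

Maximum total: $519k

Optimal: Kestrel→Route 1 ($108k), Ridgeline→Route 4 ($74k), Brightly→Route 2 ($86k), Pioneer→Route 5 ($121k), Apex→Route 7 ($130k) — total 108+74+86+121+130 = $519k.
Row-greedy (each carrier in turn takes its best remaining route) gives $485k, worse by 34.
Next-best assignment: Kestrel→Route 4, Ridgeline→Route 5, Brightly→Route 1, Pioneer→Route 2, Apex→Route 7 = $505k.
Swapping Brightly↔Pioneer (Brightly→Route 5 $67k, Pioneer→Route 2 $100k) loses 40.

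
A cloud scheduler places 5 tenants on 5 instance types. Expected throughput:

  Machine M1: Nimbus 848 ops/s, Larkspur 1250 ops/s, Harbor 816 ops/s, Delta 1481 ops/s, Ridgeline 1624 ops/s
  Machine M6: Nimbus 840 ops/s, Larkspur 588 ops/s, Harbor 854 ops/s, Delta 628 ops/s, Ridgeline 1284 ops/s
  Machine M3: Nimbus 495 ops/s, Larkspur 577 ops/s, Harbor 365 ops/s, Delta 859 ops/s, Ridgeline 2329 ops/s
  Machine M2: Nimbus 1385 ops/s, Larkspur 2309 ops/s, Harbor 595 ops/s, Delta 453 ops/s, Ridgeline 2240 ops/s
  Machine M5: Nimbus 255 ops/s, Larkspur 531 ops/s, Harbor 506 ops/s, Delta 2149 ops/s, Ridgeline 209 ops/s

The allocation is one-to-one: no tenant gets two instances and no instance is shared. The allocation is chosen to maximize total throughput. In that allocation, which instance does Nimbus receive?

Nimbus receives Machine M1.

This is a one-to-one assignment (maximum-weight bipartite matching).
Optimal: Nimbus→Machine M1 (848 ops/s), Larkspur→Machine M2 (2309 ops/s), Harbor→Machine M6 (854 ops/s), Delta→Machine M5 (2149 ops/s), Ridgeline→Machine M3 (2329 ops/s) — total 848+2309+854+2149+2329 = 8489 ops/s.
Row-greedy (each tenant in turn takes its best remaining instance) gives 7967 ops/s, worse by 522.
Next-best assignment: Nimbus→Machine M6, Larkspur→Machine M2, Harbor→Machine M1, Delta→Machine M5, Ridgeline→Machine M3 = 8443 ops/s.
Swapping Ridgeline↔Larkspur (Ridgeline→Machine M2 2240 ops/s, Larkspur→Machine M3 577 ops/s) loses 1821.
No other one-to-one assignment exceeds 8489 ops/s.
Nimbus's own top instance is Machine M2 (1385 ops/s), but forcing Nimbus→Machine M2 and reassigning the rest optimally gives only 7967 ops/s — worse by 522.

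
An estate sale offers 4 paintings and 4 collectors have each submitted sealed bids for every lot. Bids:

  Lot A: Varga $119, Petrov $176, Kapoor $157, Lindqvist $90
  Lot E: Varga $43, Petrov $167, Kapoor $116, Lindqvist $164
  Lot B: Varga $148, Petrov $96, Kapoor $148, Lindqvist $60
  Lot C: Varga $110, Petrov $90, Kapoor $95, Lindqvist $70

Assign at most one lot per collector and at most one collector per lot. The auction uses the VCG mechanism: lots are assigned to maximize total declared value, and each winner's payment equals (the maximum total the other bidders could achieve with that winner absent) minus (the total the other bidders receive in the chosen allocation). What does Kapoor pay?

Efficient allocation: Varga→Lot C ($110), Petrov→Lot A ($176), Kapoor→Lot B ($148), Lindqvist→Lot E ($164); total welfare W = $598.
Kapoor receives Lot B at value $148, so the others get W − 148 = $450.
Without Kapoor: best allocation of the remaining 3 bidders over all 4 lots is Varga→Lot B ($148), Petrov→Lot A ($176), Lindqvist→Lot E ($164), total $488.
VCG payment = (others' best without Kapoor) − (others' welfare with Kapoor) = 488 − 450 = $38.

Kapoor pays $38.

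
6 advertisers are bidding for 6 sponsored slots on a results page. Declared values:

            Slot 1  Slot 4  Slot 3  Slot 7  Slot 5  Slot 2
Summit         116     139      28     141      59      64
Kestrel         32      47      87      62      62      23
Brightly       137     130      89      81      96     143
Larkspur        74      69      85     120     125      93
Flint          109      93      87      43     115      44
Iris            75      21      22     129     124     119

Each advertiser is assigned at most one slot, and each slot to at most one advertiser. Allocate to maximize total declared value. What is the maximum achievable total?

Optimal: Summit→Slot 4 ($139), Kestrel→Slot 3 ($87), Brightly→Slot 2 ($143), Larkspur→Slot 5 ($125), Flint→Slot 1 ($109), Iris→Slot 7 ($129) — total 139+87+143+125+109+129 = $732.
Row-greedy (each advertiser in turn takes its best remaining slot) gives $626, worse by 106.
Swapping Summit↔Larkspur (Summit→Slot 5 $59, Larkspur→Slot 4 $69) loses 136.
Checked against all permutations: $732 is optimal.

Max total: $732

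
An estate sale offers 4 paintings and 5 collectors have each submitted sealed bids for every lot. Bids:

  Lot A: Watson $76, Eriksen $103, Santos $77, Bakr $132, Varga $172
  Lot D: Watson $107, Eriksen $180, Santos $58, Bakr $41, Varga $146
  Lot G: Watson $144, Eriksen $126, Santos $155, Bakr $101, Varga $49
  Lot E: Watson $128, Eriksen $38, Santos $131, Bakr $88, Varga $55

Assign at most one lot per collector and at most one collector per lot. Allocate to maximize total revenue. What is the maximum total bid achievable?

Optimal: Varga→Lot A ($172), Eriksen→Lot D ($180), Santos→Lot G ($155), Watson→Lot E ($128) — total 172+180+155+128 = $635.
Row-greedy (each collector in turn takes its best remaining lot) gives $587, worse by 48.
Swapping Eriksen↔Santos (Eriksen→Lot G $126, Santos→Lot D $58) loses 151.

Maximum total: $635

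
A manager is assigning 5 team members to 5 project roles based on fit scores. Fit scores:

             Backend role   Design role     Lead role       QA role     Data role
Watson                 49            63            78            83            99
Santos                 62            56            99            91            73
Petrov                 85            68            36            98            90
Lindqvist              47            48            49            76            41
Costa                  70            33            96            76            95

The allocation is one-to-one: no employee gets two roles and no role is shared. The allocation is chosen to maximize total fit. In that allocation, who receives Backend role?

Optimal: Watson→Data role (99 pts), Santos→QA role (91 pts), Petrov→Backend role (85 pts), Lindqvist→Design role (48 pts), Costa→Lead role (96 pts) — total 99+91+85+48+96 = 419 pts.
Row-greedy (each employee in turn takes its best remaining role) gives 414 pts, worse by 5.
Swapping Lindqvist↔Santos (Lindqvist→QA role 76 pts, Santos→Design role 56 pts) loses 7.
Every other assignment is strictly worse.
Petrov's own top role is QA role (98 pts), but forcing Petrov→QA role and reassigning the rest optimally gives only 414 pts — worse by 5.

Petrov receives Backend role.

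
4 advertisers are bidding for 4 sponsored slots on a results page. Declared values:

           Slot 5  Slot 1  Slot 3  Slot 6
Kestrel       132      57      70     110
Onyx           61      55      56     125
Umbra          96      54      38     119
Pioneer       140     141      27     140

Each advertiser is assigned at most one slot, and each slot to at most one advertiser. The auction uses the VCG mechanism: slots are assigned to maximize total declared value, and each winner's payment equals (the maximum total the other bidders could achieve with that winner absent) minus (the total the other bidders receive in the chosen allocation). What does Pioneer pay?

Efficient allocation: Kestrel→Slot 5 ($132), Onyx→Slot 3 ($56), Umbra→Slot 6 ($119), Pioneer→Slot 1 ($141); total welfare W = $448.
Pioneer receives Slot 1 at value $141, so the others get W − 141 = $307.
Without Pioneer: best allocation of the remaining 3 bidders over all 4 slots is Kestrel→Slot 5 ($132), Onyx→Slot 6 ($125), Umbra→Slot 1 ($54), total $311.
VCG payment = (others' best without Pioneer) − (others' welfare with Pioneer) = 311 − 307 = $4.

Pioneer pays $4.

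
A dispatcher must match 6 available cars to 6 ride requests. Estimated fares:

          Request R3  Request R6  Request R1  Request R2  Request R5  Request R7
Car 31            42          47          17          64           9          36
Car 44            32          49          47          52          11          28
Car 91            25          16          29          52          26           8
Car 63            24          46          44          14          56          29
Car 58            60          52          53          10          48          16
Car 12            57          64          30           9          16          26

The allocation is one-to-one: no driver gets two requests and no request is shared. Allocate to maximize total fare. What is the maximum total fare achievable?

This is a one-to-one assignment (maximum-weight bipartite matching).
Optimal: Car 31→Request R7 ($36), Car 44→Request R1 ($47), Car 91→Request R2 ($52), Car 63→Request R5 ($56), Car 58→Request R3 ($60), Car 12→Request R6 ($64) — total 36+47+52+56+60+64 = $315.
Column-greedy (each request in turn goes to its best remaining driver) gives $299, worse by 16.
No other one-to-one assignment exceeds $315.

Maximum total: $315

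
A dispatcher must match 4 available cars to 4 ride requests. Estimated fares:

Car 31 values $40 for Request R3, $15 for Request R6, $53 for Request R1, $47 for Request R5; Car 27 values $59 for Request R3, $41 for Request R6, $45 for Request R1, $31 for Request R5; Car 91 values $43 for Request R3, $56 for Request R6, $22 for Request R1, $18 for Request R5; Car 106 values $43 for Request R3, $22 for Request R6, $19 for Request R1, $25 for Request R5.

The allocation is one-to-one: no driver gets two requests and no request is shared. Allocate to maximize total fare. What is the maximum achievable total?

Treat this as an assignment problem: match each driver to one request.
Optimal: Car 31→Request R1 ($53), Car 27→Request R3 ($59), Car 91→Request R6 ($56), Car 106→Request R5 ($25) — total 53+59+56+25 = $193.
Next-best assignment: Car 31→Request R5, Car 27→Request R1, Car 91→Request R6, Car 106→Request R3 = $191.
Swapping Car 91↔Car 106 (Car 91→Request R5 $18, Car 106→Request R6 $22) loses 41.
Checked against all permutations: $193 is optimal.

Max total: $193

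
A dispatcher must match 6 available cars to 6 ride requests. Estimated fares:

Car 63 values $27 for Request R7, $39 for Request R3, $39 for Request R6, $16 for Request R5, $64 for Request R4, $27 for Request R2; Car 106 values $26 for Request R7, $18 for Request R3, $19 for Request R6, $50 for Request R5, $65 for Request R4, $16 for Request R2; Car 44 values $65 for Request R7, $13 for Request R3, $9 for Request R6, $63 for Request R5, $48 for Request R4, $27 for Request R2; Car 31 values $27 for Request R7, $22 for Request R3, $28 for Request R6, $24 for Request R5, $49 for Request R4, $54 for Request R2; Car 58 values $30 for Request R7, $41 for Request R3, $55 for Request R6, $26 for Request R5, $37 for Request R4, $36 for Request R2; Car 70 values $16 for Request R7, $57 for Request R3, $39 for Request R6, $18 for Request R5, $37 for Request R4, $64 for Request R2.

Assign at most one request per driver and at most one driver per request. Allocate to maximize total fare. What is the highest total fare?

Optimal: Car 63→Request R4 ($64), Car 106→Request R5 ($50), Car 44→Request R7 ($65), Car 31→Request R2 ($54), Car 58→Request R6 ($55), Car 70→Request R3 ($57) — total 64+50+65+54+55+57 = $345.
Max-entry greedy (repeatedly take the single best remaining cell) gives $312, worse by 33.
No other one-to-one assignment exceeds $345.

Max total: $345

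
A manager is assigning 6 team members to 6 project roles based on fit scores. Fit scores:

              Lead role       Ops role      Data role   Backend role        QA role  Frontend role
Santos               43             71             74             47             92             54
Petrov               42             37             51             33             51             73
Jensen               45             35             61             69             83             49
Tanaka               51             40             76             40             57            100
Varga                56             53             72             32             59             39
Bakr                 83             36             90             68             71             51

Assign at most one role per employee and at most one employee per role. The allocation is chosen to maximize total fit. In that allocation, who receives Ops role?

Petrov receives Ops role.

Treat this as an assignment problem: match each employee to one role.
Optimal: Santos→QA role (92 pts), Petrov→Ops role (37 pts), Jensen→Backend role (69 pts), Tanaka→Frontend role (100 pts), Varga→Data role (72 pts), Bakr→Lead role (83 pts) — total 92+37+69+100+72+83 = 453 pts.
Column-greedy (each role in turn goes to its best remaining employee) gives 431 pts, worse by 22.
Petrov's own top role is Frontend role (73 pts), but forcing Petrov→Frontend role and reassigning the rest optimally gives only 446 pts — worse by 7.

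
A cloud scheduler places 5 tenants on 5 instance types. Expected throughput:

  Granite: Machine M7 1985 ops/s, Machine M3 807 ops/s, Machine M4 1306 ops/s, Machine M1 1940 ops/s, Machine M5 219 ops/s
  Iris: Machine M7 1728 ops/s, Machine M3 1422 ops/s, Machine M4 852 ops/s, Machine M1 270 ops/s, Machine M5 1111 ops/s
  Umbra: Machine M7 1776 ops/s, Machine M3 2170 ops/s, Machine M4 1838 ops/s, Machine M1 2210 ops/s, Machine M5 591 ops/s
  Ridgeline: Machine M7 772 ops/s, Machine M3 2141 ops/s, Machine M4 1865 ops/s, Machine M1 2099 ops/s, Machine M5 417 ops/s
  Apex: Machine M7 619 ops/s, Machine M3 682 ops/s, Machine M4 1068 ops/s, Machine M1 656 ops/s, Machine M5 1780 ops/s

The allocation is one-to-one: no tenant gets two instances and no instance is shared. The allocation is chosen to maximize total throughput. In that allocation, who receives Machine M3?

Optimal: Granite→Machine M1 (1940 ops/s), Iris→Machine M7 (1728 ops/s), Umbra→Machine M3 (2170 ops/s), Ridgeline→Machine M4 (1865 ops/s), Apex→Machine M5 (1780 ops/s) — total 1940+1728+2170+1865+1780 = 9483 ops/s.
Max-entry greedy (repeatedly take the single best remaining cell) gives 8968 ops/s, worse by 515.
Next-best assignment: Granite→Machine M1, Iris→Machine M7, Umbra→Machine M4, Ridgeline→Machine M3, Apex→Machine M5 = 9427 ops/s.
Umbra's own top instance is Machine M1 (2210 ops/s), but forcing Umbra→Machine M1 and reassigning the rest optimally gives only 9262 ops/s — worse by 221.

Umbra receives Machine M3.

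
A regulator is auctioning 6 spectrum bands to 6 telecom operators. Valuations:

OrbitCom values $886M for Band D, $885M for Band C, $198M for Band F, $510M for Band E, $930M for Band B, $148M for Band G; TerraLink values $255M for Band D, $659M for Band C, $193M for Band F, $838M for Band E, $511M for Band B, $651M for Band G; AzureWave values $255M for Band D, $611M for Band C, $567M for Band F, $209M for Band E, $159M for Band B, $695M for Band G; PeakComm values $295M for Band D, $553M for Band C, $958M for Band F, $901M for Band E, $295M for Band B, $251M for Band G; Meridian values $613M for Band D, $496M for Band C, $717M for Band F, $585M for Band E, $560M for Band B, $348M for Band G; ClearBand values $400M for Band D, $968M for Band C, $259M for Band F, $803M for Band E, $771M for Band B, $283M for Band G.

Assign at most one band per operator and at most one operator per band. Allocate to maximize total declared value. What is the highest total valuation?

Optimal: OrbitCom→Band B ($930M), TerraLink→Band E ($838M), AzureWave→Band G ($695M), PeakComm→Band F ($958M), Meridian→Band D ($613M), ClearBand→Band C ($968M) — total 930+838+695+958+613+968 = $5002M.
Column-greedy (each band in turn goes to its best remaining operator) gives $4905M, worse by 97.
Next-best assignment: OrbitCom→Band D, TerraLink→Band E, AzureWave→Band G, PeakComm→Band F, Meridian→Band B, ClearBand→Band C = $4905M.
Checked against all permutations: $5002M is optimal.

Max total: $5002M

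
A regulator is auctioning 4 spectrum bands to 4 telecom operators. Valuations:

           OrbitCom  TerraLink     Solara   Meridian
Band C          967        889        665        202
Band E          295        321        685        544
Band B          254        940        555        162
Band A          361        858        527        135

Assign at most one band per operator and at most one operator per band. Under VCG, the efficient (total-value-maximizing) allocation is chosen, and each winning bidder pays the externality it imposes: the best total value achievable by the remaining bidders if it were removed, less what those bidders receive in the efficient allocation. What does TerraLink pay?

TerraLink pays $28M.

Efficient allocation: OrbitCom→Band C ($967M), TerraLink→Band B ($940M), Solara→Band A ($527M), Meridian→Band E ($544M); total welfare W = $2978M.
TerraLink receives Band B at value $940M, so the others get W − 940 = $2038M.
Without TerraLink: best allocation of the remaining 3 bidders over all 4 bands is OrbitCom→Band C ($967M), Solara→Band B ($555M), Meridian→Band E ($544M), total $2066M.
VCG payment = (others' best without TerraLink) − (others' welfare with TerraLink) = 2066 − 2038 = $28M.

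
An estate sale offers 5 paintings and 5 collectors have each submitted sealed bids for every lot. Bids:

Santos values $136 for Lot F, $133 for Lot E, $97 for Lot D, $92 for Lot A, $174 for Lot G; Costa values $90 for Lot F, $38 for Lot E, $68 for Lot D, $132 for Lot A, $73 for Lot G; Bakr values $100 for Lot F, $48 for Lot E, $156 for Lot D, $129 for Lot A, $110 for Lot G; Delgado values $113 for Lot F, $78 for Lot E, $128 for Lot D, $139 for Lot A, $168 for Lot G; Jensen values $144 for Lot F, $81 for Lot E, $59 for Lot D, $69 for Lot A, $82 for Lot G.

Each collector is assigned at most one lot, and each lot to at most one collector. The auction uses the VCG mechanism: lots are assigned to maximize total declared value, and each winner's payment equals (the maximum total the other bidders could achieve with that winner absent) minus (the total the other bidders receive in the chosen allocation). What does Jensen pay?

Efficient allocation: Santos→Lot E ($133), Costa→Lot A ($132), Bakr→Lot D ($156), Delgado→Lot G ($168), Jensen→Lot F ($144); total welfare W = $733.
Jensen receives Lot F at value $144, so the others get W − 144 = $589.
Without Jensen: best allocation of the remaining 4 bidders over all 5 lots is Santos→Lot F ($136), Costa→Lot A ($132), Bakr→Lot D ($156), Delgado→Lot G ($168), total $592.
VCG payment = (others' best without Jensen) − (others' welfare with Jensen) = 592 − 589 = $3.

Jensen pays $3.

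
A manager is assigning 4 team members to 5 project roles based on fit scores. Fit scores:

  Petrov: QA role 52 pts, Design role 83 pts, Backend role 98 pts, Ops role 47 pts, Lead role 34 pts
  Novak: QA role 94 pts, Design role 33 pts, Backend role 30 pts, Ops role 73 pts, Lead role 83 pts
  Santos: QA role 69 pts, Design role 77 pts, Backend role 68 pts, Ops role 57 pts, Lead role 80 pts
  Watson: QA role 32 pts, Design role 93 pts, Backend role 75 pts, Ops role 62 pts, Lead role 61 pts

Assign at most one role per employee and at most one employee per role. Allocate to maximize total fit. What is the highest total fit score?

Maximum total: 365 pts

Optimal: Petrov→Backend role (98 pts), Novak→QA role (94 pts), Santos→Lead role (80 pts), Watson→Design role (93 pts) — total 98+94+80+93 = 365 pts.
Column-greedy (each role in turn goes to its best remaining employee) gives 342 pts, worse by 23.
Swapping Santos↔Petrov (Santos→Backend role 68 pts, Petrov→Lead role 34 pts) loses 76.
Checked against all permutations: 365 pts is optimal.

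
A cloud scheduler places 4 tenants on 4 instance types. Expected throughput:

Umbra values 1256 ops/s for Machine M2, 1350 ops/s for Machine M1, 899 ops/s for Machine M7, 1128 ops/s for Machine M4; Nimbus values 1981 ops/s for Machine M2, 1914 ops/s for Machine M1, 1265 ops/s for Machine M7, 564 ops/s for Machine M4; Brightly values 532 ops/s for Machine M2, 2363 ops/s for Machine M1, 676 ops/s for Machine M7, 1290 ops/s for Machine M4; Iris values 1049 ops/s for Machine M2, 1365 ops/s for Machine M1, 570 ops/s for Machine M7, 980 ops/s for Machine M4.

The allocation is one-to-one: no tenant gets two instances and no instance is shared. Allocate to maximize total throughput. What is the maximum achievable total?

Optimal: Umbra→Machine M7 (899 ops/s), Nimbus→Machine M2 (1981 ops/s), Brightly→Machine M1 (2363 ops/s), Iris→Machine M4 (980 ops/s) — total 899+1981+2363+980 = 6223 ops/s.
Max-entry greedy (repeatedly take the single best remaining cell) gives 6042 ops/s, worse by 181.
Swapping Nimbus↔Iris (Nimbus→Machine M4 564 ops/s, Iris→Machine M2 1049 ops/s) loses 1348.

Maximum total: 6223 ops/s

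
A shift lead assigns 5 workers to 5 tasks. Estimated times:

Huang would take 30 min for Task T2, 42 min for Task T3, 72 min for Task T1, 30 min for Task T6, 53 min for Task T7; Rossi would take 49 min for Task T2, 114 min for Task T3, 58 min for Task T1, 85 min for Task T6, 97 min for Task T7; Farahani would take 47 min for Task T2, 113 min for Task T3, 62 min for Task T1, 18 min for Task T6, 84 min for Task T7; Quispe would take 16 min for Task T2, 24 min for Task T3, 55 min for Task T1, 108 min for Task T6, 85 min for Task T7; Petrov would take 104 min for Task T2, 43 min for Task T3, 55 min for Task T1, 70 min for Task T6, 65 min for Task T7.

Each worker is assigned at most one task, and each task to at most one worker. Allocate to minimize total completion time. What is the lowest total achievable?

Min total: 188 min

This is a one-to-one assignment (minimum-cost bipartite matching).
Optimal: Huang→Task T7 (53 min), Rossi→Task T1 (58 min), Farahani→Task T6 (18 min), Quispe→Task T2 (16 min), Petrov→Task T3 (43 min) — total 53+58+18+16+43 = 188 min.
Row-greedy (each worker in turn takes its cheapest remaining task) gives 195 min, worse by 7.
Swapping Petrov↔Farahani (Petrov→Task T6 70 min, Farahani→Task T3 113 min) adds 122.
Every other assignment is strictly worse.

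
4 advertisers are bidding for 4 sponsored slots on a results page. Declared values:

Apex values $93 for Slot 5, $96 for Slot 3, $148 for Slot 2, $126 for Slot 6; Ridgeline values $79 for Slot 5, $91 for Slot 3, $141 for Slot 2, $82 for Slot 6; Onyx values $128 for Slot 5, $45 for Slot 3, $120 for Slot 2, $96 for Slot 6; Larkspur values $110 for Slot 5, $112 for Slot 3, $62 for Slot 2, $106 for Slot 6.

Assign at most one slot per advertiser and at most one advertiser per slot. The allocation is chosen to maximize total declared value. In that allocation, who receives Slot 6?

Apex receives Slot 6.

Optimal: Apex→Slot 6 ($126), Ridgeline→Slot 2 ($141), Onyx→Slot 5 ($128), Larkspur→Slot 3 ($112) — total 126+141+128+112 = $507.
Swapping Onyx↔Larkspur (Onyx→Slot 3 $45, Larkspur→Slot 5 $110) loses 85.
Apex's own top slot is Slot 2 ($148), but forcing Apex→Slot 2 and reassigning the rest optimally gives only $473 — worse by 34.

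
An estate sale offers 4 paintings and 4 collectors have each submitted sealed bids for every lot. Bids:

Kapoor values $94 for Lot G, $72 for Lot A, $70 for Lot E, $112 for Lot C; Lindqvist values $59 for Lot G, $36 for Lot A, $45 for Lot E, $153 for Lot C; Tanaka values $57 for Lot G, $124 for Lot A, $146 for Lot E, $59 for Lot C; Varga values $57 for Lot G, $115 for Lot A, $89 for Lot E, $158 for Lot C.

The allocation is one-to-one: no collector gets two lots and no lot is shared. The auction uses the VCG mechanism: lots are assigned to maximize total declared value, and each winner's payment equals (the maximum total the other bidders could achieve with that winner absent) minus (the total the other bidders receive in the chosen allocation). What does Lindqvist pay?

Lindqvist pays $43.

Efficient allocation: Kapoor→Lot G ($94), Lindqvist→Lot C ($153), Tanaka→Lot E ($146), Varga→Lot A ($115); total welfare W = $508.
Lindqvist receives Lot C at value $153, so the others get W − 153 = $355.
Without Lindqvist: best allocation of the remaining 3 bidders over all 4 lots is Kapoor→Lot G ($94), Tanaka→Lot E ($146), Varga→Lot C ($158), total $398.
VCG payment = (others' best without Lindqvist) − (others' welfare with Lindqvist) = 398 − 355 = $43.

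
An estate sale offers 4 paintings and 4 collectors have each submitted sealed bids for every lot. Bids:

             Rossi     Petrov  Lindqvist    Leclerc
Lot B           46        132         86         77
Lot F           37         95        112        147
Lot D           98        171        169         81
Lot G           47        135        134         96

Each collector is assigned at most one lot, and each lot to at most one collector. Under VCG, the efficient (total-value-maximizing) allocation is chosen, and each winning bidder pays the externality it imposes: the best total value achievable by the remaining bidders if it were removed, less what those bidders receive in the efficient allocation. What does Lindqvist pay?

Lindqvist pays $3.

Efficient allocation: Rossi→Lot D ($98), Petrov→Lot B ($132), Lindqvist→Lot G ($134), Leclerc→Lot F ($147); total welfare W = $511.
Lindqvist receives Lot G at value $134, so the others get W − 134 = $377.
Without Lindqvist: best allocation of the remaining 3 bidders over all 4 lots is Rossi→Lot D ($98), Petrov→Lot G ($135), Leclerc→Lot F ($147), total $380.
VCG payment = (others' best without Lindqvist) − (others' welfare with Lindqvist) = 380 − 377 = $3.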